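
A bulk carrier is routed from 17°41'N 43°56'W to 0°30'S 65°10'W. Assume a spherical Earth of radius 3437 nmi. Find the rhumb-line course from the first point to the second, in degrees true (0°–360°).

229.0°

Δψ = ln[tan(π/4+φ₂/2)/tan(π/4+φ₁/2)] = -0.3224
Δλ = -0.3706 rad (taken the short way round)
course = atan2(Δλ, Δψ) = 228.98°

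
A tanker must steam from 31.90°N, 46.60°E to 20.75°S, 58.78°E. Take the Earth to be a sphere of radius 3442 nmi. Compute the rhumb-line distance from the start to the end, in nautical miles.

Rhumb course C = atan2(Δλ, Δψ) with Δψ = ln[tan(π/4+φ₂/2)/tan(π/4+φ₁/2)] = -0.9583, Δλ = +0.2126 → C = 167.49°
d = R·|Δφ| / |cos C| = 3442·0.91892 / 0.97627 = 3240 nmi

3240 nmi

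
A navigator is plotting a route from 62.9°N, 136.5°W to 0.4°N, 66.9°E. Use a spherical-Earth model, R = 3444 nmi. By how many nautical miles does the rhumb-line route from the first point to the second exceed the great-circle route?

Great circle: cos σ = sin φ₁ sin φ₂ + cos φ₁ cos φ₂ cos Δλ,  σ = 1.9953 rad → d_gc = 6871.8 nmi
Rhumb line: Δψ = -1.4160, q = Δφ/Δψ = 0.7704, d_rh = R√(Δφ²+q²Δλ²) = 8167.0 nmi
Excess = 8167.0 − 6871.8 = 1295.2 ≈ 1295 nmi

1295 nmi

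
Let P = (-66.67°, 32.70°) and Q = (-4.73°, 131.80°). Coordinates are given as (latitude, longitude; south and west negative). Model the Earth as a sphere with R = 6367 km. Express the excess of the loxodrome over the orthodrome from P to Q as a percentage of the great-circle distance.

Great circle: σ = 1.5575 rad → d_gc = Rσ = 9916.6 km
Rhumb: Δφ = +1.0811, Δλ = +1.7296, Δψ = +1.4950, q = Δφ/Δψ = 0.7231 → d_rh = R√(Δφ²+q²Δλ²) = 10525.6 km
Excess = (10525.6 − 9916.6) / 9916.6 = 609.0 / 9916.6 = 6.14% ≈ 6.1%

6.1%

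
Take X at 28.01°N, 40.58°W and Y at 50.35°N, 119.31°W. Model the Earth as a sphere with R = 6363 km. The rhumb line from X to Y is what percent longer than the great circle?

3.7%

Great circle: σ = 1.0796 rad → d_gc = Rσ = 6869.4 km
Rhumb: Δφ = +0.3899, Δλ = -1.3741, Δψ = +0.5106, q = Δφ/Δψ = 0.7636 → d_rh = R√(Δφ²+q²Δλ²) = 7122.3 km
Excess = (7122.3 − 6869.4) / 6869.4 = 252.9 / 6869.4 = 3.68% ≈ 3.7%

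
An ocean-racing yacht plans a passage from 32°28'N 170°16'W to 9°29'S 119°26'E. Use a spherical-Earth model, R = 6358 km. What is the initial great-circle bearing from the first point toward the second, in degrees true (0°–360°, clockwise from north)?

θ = atan2( sin Δλ·cos φ₂ ,  cos φ₁ sin φ₂ − sin φ₁ cos φ₂ cos Δλ )
  = atan2(-0.9286, -0.3175) = 251.12°

251.1°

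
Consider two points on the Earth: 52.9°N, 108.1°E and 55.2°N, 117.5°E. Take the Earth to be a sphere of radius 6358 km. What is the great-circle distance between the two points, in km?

663 km

cos σ = sin φ₁ sin φ₂ + cos φ₁ cos φ₂ cos Δλ
      = sin(52.90°)sin(55.20°) + cos(52.90°)cos(55.20°)cos(9.40°) = 0.9946
σ = 5.973° → d = Rσ = 6358·0.10424 = 663 km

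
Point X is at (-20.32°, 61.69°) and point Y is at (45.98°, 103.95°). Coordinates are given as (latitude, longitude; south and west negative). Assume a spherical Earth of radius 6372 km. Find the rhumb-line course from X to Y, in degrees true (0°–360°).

30.2°

Meridional parts: M(φ₁)=-0.3623, M(φ₂)=+0.9058 → ΔM = +1.2681;  Δλ = +0.7376 rad
tan C = Δλ / ΔM = +0.5816 → C = 30.18°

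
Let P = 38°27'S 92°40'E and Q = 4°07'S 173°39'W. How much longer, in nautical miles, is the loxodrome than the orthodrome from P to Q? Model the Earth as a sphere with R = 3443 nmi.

113 nmi

Great circle: cos σ = sin φ₁ sin φ₂ + cos φ₁ cos φ₂ cos Δλ,  σ = 1.5763 rad → d_gc = 5427.3 nmi
Rhumb line: Δψ = +0.6561, q = Δφ/Δψ = 0.9134, d_rh = R√(Δφ²+q²Δλ²) = 5540.3 nmi
Excess = 5540.3 − 5427.3 = 113.0 ≈ 113 nmi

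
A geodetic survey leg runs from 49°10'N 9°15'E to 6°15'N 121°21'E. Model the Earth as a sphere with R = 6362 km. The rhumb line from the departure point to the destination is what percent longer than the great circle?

Great circle: σ = 1.7337 rad → d_gc = Rσ = 11029.7 km
Rhumb: Δφ = -0.7490, Δλ = +1.9565, Δψ = -0.8789, q = Δφ/Δψ = 0.8522 → d_rh = R√(Δφ²+q²Δλ²) = 11628.8 km
Excess = (11628.8 − 11029.7) / 11029.7 = 599.1 / 11029.7 = 5.43% ≈ 5.4%

5.4%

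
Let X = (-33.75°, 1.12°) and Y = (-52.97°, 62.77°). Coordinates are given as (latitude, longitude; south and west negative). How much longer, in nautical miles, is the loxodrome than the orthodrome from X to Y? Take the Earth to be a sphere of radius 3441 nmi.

Great circle: cos σ = sin φ₁ sin φ₂ + cos φ₁ cos φ₂ cos Δλ,  σ = 0.8213 rad → d_gc = 2825.9 nmi
Rhumb line: Δψ = -0.4676, q = Δφ/Δψ = 0.7175, d_rh = R√(Δφ²+q²Δλ²) = 2896.3 nmi
Excess = 2896.3 − 2825.9 = 70.4 ≈ 70 nmi

70 nmi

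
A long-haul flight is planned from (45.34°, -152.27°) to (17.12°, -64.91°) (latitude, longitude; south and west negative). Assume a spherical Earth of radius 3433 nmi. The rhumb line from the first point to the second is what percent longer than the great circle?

3.3%

Great circle: σ = 1.3281 rad → d_gc = Rσ = 4559.3 nmi
Rhumb: Δφ = -0.4925, Δλ = +1.5247, Δψ = -0.5864, q = Δφ/Δψ = 0.8399 → d_rh = R√(Δφ²+q²Δλ²) = 4710.1 nmi
Excess = (4710.1 − 4559.3) / 4559.3 = 150.8 / 4559.3 = 3.31% ≈ 3.3%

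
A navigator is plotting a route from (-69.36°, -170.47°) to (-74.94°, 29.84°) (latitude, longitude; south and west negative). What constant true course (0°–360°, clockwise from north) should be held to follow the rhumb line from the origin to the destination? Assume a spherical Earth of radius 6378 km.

263.4°

Δψ = ln[tan(π/4+φ₂/2)/tan(π/4+φ₁/2)] = -0.3203
Δλ = -2.7871 rad (taken the short way round)
course = atan2(Δλ, Δψ) = 263.44°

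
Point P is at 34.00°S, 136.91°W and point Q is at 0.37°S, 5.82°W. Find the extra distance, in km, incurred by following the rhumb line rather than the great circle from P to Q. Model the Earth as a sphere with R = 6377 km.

536 km

Great circle: cos σ = sin φ₁ sin φ₂ + cos φ₁ cos φ₂ cos Δλ,  σ = 2.1427 rad → d_gc = 13664.2 km
Rhumb line: Δψ = +0.6252, q = Δφ/Δψ = 0.9388, d_rh = R√(Δφ²+q²Δλ²) = 14199.9 km
Excess = 14199.9 − 13664.2 = 535.7 ≈ 536 km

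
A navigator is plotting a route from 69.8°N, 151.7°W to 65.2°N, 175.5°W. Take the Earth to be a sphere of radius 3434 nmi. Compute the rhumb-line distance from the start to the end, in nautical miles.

Rhumb course C = atan2(Δλ, Δψ) with Δψ = ln[tan(π/4+φ₂/2)/tan(π/4+φ₁/2)] = -0.2105, Δλ = -0.4154 → C = 243.12°
d = R·|Δφ| / |cos C| = 3434·0.08029 / 0.45205 = 610 nmi

610 nmi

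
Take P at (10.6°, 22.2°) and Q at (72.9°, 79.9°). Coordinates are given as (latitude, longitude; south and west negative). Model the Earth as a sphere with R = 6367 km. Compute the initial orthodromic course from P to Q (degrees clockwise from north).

15.3°

θ = atan2( sin Δλ·cos φ₂ ,  cos φ₁ sin φ₂ − sin φ₁ cos φ₂ cos Δλ )
  = atan2(+0.2485, +0.9106) = 15.27°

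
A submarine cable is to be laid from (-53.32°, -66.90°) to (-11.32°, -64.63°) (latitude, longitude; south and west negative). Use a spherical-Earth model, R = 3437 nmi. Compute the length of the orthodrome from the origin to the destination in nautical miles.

cos σ = sin φ₁ sin φ₂ + cos φ₁ cos φ₂ cos Δλ
      = sin(-53.32°)sin(-11.32°) + cos(-53.32°)cos(-11.32°)cos(2.27°) = 0.7427
σ = 42.039° → d = Rσ = 3437·0.73372 = 2522 nmi

2522 nmi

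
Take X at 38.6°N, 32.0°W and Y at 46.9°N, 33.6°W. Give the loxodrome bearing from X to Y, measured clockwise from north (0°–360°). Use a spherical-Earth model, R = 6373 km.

352.0°

Δψ = ln[tan(π/4+φ₂/2)/tan(π/4+φ₁/2)] = +0.1977
Δλ = -0.0279 rad (taken the short way round)
course = atan2(Δλ, Δψ) = 351.96°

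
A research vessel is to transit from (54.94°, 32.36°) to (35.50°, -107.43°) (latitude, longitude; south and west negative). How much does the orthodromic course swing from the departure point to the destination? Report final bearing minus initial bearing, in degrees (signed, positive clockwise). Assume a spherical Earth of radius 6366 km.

-126.1°

At departure: θ₁ = atan2(sin Δλ cos φ₂, cos φ₁ sin φ₂ − sin φ₁ cos φ₂ cos Δλ) = 328.04°
At arrival: θ₂ = atan2(sin Δλ cos φ₁, −cos φ₂ sin φ₁ + sin φ₂ cos φ₁ cos Δλ) = 201.93°
Δθ = θ₂ − θ₁ = -126.1°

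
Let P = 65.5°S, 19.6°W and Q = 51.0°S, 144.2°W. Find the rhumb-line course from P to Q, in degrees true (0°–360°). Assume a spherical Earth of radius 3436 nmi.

Δψ = ln[tan(π/4+φ₂/2)/tan(π/4+φ₁/2)] = +0.4892
Δλ = -2.1747 rad (taken the short way round)
course = atan2(Δλ, Δψ) = 282.68°

282.7°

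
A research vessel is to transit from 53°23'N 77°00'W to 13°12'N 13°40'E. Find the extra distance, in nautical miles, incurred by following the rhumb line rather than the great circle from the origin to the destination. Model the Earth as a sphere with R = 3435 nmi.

Great circle: cos σ = sin φ₁ sin φ₂ + cos φ₁ cos φ₂ cos Δλ,  σ = 1.3933 rad → d_gc = 4786.1 nmi
Rhumb line: Δψ = -0.8736, q = Δφ/Δψ = 0.8029, d_rh = R√(Δφ²+q²Δλ²) = 4984.8 nmi
Excess = 4984.8 − 4786.1 = 198.7 ≈ 199 nmi

199 nmi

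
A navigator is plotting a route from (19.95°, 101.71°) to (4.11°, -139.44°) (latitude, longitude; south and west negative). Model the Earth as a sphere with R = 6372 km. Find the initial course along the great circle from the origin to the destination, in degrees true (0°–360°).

N = sin Δλ·cos φ₂ = +0.8736;  D = cos φ₁ sin φ₂ − sin φ₁ cos φ₂ cos Δλ = +0.2316
initial course = atan2(N, D) = 75.15°

75.2°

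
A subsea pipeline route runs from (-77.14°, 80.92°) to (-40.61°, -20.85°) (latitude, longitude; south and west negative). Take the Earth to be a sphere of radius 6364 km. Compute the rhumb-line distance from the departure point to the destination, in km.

6537 km

Δψ = ln[tan(π/4+φ₂/2)/tan(π/4+φ₁/2)] = +1.4062;  Δφ = +0.6376 rad,  Δλ = -1.7762 rad
q = Δφ/Δψ = 0.4534
d = R·√(Δφ² + q²Δλ²) = 6364·1.02717 = 6537 km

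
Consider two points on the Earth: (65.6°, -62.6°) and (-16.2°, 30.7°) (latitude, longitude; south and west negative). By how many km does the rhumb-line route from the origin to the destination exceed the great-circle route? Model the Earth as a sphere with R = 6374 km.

Great circle: cos σ = sin φ₁ sin φ₂ + cos φ₁ cos φ₂ cos Δλ,  σ = 1.8514 rad → d_gc = 11800.6 km
Rhumb line: Δψ = -1.8181, q = Δφ/Δψ = 0.7853, d_rh = R√(Δφ²+q²Δλ²) = 12216.4 km
Excess = 12216.4 − 11800.6 = 415.8 ≈ 416 km

416 km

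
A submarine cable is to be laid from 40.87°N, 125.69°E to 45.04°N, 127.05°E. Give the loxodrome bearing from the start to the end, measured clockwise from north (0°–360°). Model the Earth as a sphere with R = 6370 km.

Meridional parts: M(φ₁)=+0.7829, M(φ₂)=+0.8824 → ΔM = +0.0995;  Δλ = +0.0237 rad
tan C = Δλ / ΔM = +0.2386 → C = 13.42°

13.4°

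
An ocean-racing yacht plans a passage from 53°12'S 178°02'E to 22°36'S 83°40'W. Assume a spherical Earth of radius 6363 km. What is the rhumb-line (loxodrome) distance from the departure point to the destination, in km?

9045 km

Δψ = ln[tan(π/4+φ₂/2)/tan(π/4+φ₁/2)] = +0.6956;  Δφ = +0.5341 rad,  Δλ = +1.7157 rad
q = Δφ/Δψ = 0.7678
d = R·√(Δφ² + q²Δλ²) = 6363·1.42148 = 9045 km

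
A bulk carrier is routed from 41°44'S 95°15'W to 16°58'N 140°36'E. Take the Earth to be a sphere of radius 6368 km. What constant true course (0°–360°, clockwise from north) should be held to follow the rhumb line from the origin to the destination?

297.0°

Meridional parts: M(φ₁)=-0.8029, M(φ₂)=+0.3005 → ΔM = +1.1035;  Δλ = -2.1668 rad
tan C = Δλ / ΔM = -1.9637 → C = 296.99°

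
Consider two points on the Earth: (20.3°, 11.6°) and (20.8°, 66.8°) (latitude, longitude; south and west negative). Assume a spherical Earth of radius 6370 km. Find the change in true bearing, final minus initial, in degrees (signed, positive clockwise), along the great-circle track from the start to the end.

Initial bearing θ₁ = atan2(sin Δλ cos φ₂, cos φ₁ sin φ₂ − sin φ₁ cos φ₂ cos Δλ) = 79.09°
Final bearing θ₂ = (initial bearing from the destination back to the start) + 180° = 99.89°
Δθ = θ₂ − θ₁ = +20.8°

+20.8°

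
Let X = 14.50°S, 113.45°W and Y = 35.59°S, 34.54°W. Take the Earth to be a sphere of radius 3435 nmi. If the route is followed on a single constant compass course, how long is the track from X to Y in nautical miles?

4435 nmi

Δψ = ln[tan(π/4+φ₂/2)/tan(π/4+φ₁/2)] = -0.4096;  Δφ = -0.3681 rad,  Δλ = +1.3772 rad
q = Δφ/Δψ = 0.8986
d = R·√(Δφ² + q²Δλ²) = 3435·1.29114 = 4435 nmi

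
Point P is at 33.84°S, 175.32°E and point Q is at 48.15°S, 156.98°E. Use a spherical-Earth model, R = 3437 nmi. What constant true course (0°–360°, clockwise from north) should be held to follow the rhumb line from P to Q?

Δψ = ln[tan(π/4+φ₂/2)/tan(π/4+φ₁/2)] = -0.3331
Δλ = -0.3201 rad (taken the short way round)
course = atan2(Δλ, Δψ) = 223.86°

223.9°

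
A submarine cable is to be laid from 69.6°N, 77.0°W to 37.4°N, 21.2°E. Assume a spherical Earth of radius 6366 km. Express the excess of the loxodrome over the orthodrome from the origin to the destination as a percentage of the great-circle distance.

9.3%

Great circle: σ = 1.0124 rad → d_gc = Rσ = 6445.2 km
Rhumb: Δφ = -0.5620, Δλ = +1.7139, Δψ = -1.0104, q = Δφ/Δψ = 0.5562 → d_rh = R√(Δφ²+q²Δλ²) = 7044.5 km
Excess = (7044.5 − 6445.2) / 6445.2 = 599.3 / 6445.2 = 9.30% ≈ 9.3%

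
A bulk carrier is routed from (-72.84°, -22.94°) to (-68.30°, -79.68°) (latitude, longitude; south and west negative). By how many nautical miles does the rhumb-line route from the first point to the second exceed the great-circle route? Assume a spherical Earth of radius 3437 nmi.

42 nmi

Great circle: cos σ = sin φ₁ sin φ₂ + cos φ₁ cos φ₂ cos Δλ,  σ = 0.3252 rad → d_gc = 1117.6 nmi
Rhumb line: Δψ = +0.2393, q = Δφ/Δψ = 0.3312, d_rh = R√(Δφ²+q²Δλ²) = 1159.6 nmi
Excess = 1159.6 − 1117.6 = 42.0 ≈ 42 nmi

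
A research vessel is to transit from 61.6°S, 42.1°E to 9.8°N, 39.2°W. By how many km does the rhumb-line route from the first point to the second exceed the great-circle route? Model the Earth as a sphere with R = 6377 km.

266 km

Great circle: cos σ = sin φ₁ sin φ₂ + cos φ₁ cos φ₂ cos Δλ,  σ = 1.6497 rad → d_gc = 10520.2 km
Rhumb line: Δψ = +1.5461, q = Δφ/Δψ = 0.8060, d_rh = R√(Δφ²+q²Δλ²) = 10786.3 km
Excess = 10786.3 − 10520.2 = 266.1 ≈ 266 km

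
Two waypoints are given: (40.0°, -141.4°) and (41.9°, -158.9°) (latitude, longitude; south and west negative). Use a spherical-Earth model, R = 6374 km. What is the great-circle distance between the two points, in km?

cos σ = sin φ₁ sin φ₂ + cos φ₁ cos φ₂ cos Δλ
      = sin(40.00°)sin(41.90°) + cos(40.00°)cos(41.90°)cos(-17.50°) = 0.9731
σ = 13.329° → d = Rσ = 6374·0.23264 = 1483 km

1483 km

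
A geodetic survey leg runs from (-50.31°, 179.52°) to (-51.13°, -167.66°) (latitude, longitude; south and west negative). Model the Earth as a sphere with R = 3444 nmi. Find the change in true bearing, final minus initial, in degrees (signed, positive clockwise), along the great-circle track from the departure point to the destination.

At departure: θ₁ = atan2(sin Δλ cos φ₂, cos φ₁ sin φ₂ − sin φ₁ cos φ₂ cos Δλ) = 100.72°
At arrival: θ₂ = atan2(sin Δλ cos φ₁, −cos φ₂ sin φ₁ + sin φ₂ cos φ₁ cos Δλ) = 90.77°
Δθ = θ₂ − θ₁ = -9.9°

-9.9°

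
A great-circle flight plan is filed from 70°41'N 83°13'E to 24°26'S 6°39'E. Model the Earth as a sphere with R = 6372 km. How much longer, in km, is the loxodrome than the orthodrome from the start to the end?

273 km

Great circle: cos σ = sin φ₁ sin φ₂ + cos φ₁ cos φ₂ cos Δλ,  σ = 1.8969 rad → d_gc = 12087.2 km
Rhumb line: Δψ = -2.2109, q = Δφ/Δψ = 0.7509, d_rh = R√(Δφ²+q²Δλ²) = 12360.4 km
Excess = 12360.4 − 12087.2 = 273.2 ≈ 273 km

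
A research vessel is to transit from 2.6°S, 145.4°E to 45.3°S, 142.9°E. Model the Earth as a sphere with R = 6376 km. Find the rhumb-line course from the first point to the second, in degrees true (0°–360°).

Δψ = ln[tan(π/4+φ₂/2)/tan(π/4+φ₁/2)] = -0.8434
Δλ = -0.0436 rad (taken the short way round)
course = atan2(Δλ, Δψ) = 182.96°

183.0°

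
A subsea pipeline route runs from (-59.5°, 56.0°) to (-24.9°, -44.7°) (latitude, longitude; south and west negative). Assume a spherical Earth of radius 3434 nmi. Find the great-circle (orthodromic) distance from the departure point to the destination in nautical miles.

Haversine: a = sin²(Δφ/2)+cos φ₁ cos φ₂ sin²(Δλ/2) = 0.36135;  σ = 2·atan2(√a,√(1−a))
σ = 73.901° → d = Rσ = 3434·1.28981 = 4429 nmi

4429 nmi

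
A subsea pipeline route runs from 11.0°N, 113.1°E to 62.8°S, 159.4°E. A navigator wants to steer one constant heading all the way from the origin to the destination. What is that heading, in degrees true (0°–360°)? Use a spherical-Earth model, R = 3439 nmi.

Δψ = ln[tan(π/4+φ₂/2)/tan(π/4+φ₁/2)] = -1.6123
Δλ = +0.8081 rad (taken the short way round)
course = atan2(Δλ, Δψ) = 153.38°

153.4°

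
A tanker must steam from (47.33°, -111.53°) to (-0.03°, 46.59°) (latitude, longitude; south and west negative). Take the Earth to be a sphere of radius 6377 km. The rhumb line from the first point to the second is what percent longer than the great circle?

Great circle: σ = 2.2515 rad → d_gc = Rσ = 14357.8 km
Rhumb: Δφ = -0.8266, Δλ = +2.7597, Δψ = -0.9406, q = Δφ/Δψ = 0.8788 → d_rh = R√(Δφ²+q²Δλ²) = 16338.7 km
Excess = (16338.7 − 14357.8) / 14357.8 = 1980.9 / 14357.8 = 13.80% ≈ 13.8%

13.8%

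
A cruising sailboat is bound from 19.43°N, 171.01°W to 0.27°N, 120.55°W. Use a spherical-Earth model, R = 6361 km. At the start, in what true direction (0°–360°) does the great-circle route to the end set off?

105.0°

N = sin Δλ·cos φ₂ = +0.7712;  D = cos φ₁ sin φ₂ − sin φ₁ cos φ₂ cos Δλ = -0.2073
initial course = atan2(N, D) = 105.05°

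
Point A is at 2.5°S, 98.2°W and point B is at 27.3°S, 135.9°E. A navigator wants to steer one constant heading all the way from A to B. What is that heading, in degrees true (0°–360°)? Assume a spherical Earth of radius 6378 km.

258.4°

Δψ = ln[tan(π/4+φ₂/2)/tan(π/4+φ₁/2)] = -0.4520
Δλ = -2.1974 rad (taken the short way round)
course = atan2(Δλ, Δψ) = 258.38°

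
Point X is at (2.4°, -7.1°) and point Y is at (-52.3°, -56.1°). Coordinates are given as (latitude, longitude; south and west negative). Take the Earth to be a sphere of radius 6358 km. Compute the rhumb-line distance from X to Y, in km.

7646 km

Δψ = ln[tan(π/4+φ₂/2)/tan(π/4+φ₁/2)] = -1.1166;  Δφ = -0.9547 rad,  Δλ = -0.8552 rad
q = Δφ/Δψ = 0.8550
d = R·√(Δφ² + q²Δλ²) = 6358·1.20254 = 7646 km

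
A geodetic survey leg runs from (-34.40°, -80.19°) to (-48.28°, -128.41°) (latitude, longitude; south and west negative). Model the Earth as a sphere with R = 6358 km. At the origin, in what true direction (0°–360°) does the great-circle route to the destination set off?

N = sin Δλ·cos φ₂ = -0.4963;  D = cos φ₁ sin φ₂ − sin φ₁ cos φ₂ cos Δλ = -0.3654
initial course = atan2(N, D) = 233.64°

233.6°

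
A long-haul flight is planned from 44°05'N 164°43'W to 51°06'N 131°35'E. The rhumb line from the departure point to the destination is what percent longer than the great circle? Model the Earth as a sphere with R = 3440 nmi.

Great circle: σ = 0.7358 rad → d_gc = Rσ = 2531.2 nmi
Rhumb: Δφ = +0.1225, Δλ = -1.1118, Δψ = +0.1820, q = Δφ/Δψ = 0.6730 → d_rh = R√(Δφ²+q²Δλ²) = 2608.0 nmi
Excess = (2608.0 − 2531.2) / 2531.2 = 76.8 / 2531.2 = 3.03% ≈ 3.0%

3.0%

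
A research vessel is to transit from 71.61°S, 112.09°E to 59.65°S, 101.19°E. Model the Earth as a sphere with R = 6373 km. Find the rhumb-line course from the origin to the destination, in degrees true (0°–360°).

339.8°

Δψ = ln[tan(π/4+φ₂/2)/tan(π/4+φ₁/2)] = +0.5161
Δλ = -0.1902 rad (taken the short way round)
course = atan2(Δλ, Δψ) = 339.77°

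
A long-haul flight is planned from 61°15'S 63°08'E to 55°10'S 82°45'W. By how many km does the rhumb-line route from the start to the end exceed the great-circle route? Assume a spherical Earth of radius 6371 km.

Great circle: cos σ = sin φ₁ sin φ₂ + cos φ₁ cos φ₂ cos Δλ,  σ = 1.0562 rad → d_gc = 6729.1 km
Rhumb line: Δψ = +0.2021, q = Δφ/Δψ = 0.5253, d_rh = R√(Δφ²+q²Δλ²) = 8547.8 km
Excess = 8547.8 − 6729.1 = 1818.7 ≈ 1819 km

1819 km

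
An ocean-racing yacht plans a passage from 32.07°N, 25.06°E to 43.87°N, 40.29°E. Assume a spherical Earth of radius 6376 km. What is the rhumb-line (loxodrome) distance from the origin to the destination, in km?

1870 km

Δψ = ln[tan(π/4+φ₂/2)/tan(π/4+φ₁/2)] = +0.2623;  Δφ = +0.2059 rad,  Δλ = +0.2658 rad
q = Δφ/Δψ = 0.7852
d = R·√(Δφ² + q²Δλ²) = 6376·0.29323 = 1870 km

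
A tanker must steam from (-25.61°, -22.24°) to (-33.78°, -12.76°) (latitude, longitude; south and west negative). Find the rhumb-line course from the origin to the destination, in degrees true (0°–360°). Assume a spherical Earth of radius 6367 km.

Meridional parts: M(φ₁)=-0.4627, M(φ₂)=-0.6270 → ΔM = -0.1644;  Δλ = +0.1655 rad
tan C = Δλ / ΔM = -1.0065 → C = 134.81°

134.8°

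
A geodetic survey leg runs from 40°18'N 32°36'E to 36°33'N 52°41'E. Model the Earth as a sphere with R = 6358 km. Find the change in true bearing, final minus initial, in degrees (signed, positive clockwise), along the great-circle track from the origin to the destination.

+12.6°

At departure: θ₁ = atan2(sin Δλ cos φ₂, cos φ₁ sin φ₂ − sin φ₁ cos φ₂ cos Δλ) = 96.99°
At arrival: θ₂ = atan2(sin Δλ cos φ₁, −cos φ₂ sin φ₁ + sin φ₂ cos φ₁ cos Δλ) = 109.55°
Δθ = θ₂ − θ₁ = +12.6°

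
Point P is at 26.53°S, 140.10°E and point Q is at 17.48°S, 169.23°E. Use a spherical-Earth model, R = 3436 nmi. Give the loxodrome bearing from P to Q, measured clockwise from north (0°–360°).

Meridional parts: M(φ₁)=-0.4805, M(φ₂)=-0.3099 → ΔM = +0.1706;  Δλ = +0.5084 rad
tan C = Δλ / ΔM = +2.9802 → C = 71.45°

71.5°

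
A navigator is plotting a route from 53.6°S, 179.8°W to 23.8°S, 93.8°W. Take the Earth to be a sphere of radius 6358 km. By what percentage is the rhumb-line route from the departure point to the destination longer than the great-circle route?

4.5%

Great circle: σ = 1.1996 rad → d_gc = Rσ = 7627.4 km
Rhumb: Δφ = +0.5201, Δλ = +1.5010, Δψ = +0.6845, q = Δφ/Δψ = 0.7599 → d_rh = R√(Δφ²+q²Δλ²) = 7969.9 km
Excess = (7969.9 − 7627.4) / 7627.4 = 342.5 / 7627.4 = 4.49% ≈ 4.5%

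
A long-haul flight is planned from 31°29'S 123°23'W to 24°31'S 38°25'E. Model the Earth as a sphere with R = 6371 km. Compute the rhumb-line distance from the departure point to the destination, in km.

Δψ = ln[tan(π/4+φ₂/2)/tan(π/4+φ₁/2)] = +0.1378;  Δφ = +0.1216 rad,  Δλ = +2.8239 rad
q = Δφ/Δψ = 0.8821
d = R·√(Δφ² + q²Δλ²) = 6371·2.49395 = 15889 km

15889 km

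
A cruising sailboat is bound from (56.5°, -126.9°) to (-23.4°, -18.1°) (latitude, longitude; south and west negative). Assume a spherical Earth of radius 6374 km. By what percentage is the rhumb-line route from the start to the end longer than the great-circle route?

2.9%

Great circle: σ = 2.0880 rad → d_gc = Rσ = 13308.7 km
Rhumb: Δφ = -1.3945, Δλ = +1.8989, Δψ = -1.6210, q = Δφ/Δψ = 0.8603 → d_rh = R√(Δφ²+q²Δλ²) = 13690.4 km
Excess = (13690.4 − 13308.7) / 13308.7 = 381.7 / 13308.7 = 2.87% ≈ 2.9%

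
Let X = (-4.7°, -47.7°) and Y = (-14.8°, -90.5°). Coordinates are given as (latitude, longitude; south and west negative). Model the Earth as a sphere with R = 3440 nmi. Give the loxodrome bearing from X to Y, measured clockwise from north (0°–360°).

256.5°

Meridional parts: M(φ₁)=-0.0821, M(φ₂)=-0.2612 → ΔM = -0.1791;  Δλ = -0.7470 rad
tan C = Δλ / ΔM = +4.1707 → C = 256.52°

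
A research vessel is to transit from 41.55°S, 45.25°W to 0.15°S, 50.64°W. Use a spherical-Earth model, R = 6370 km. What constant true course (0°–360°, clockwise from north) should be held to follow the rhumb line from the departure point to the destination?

353.3°

Meridional parts: M(φ₁)=-0.7986, M(φ₂)=-0.0026 → ΔM = +0.7960;  Δλ = -0.0941 rad
tan C = Δλ / ΔM = -0.1182 → C = 353.26°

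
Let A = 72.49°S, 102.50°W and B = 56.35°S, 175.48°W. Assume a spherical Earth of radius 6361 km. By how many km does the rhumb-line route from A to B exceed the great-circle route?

211 km

Great circle: cos σ = sin φ₁ sin φ₂ + cos φ₁ cos φ₂ cos Δλ,  σ = 0.5686 rad → d_gc = 3616.7 km
Rhumb line: Δψ = +0.6748, q = Δφ/Δψ = 0.4175, d_rh = R√(Δφ²+q²Δλ²) = 3827.8 km
Excess = 3827.8 − 3616.7 = 211.1 ≈ 211 km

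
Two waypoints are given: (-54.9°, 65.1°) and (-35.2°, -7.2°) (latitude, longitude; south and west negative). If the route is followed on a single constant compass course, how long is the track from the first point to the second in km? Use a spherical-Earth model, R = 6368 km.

Δψ = ln[tan(π/4+φ₂/2)/tan(π/4+φ₁/2)] = +0.4941;  Δφ = +0.3438 rad,  Δλ = -1.2619 rad
q = Δφ/Δψ = 0.6959
d = R·√(Δφ² + q²Δλ²) = 6368·0.94303 = 6005 km

6005 km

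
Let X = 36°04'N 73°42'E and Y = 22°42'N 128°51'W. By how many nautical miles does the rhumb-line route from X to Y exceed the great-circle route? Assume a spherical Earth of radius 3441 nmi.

Great circle: cos σ = sin φ₁ sin φ₂ + cos φ₁ cos φ₂ cos Δλ,  σ = 2.0505 rad → d_gc = 7055.7 nmi
Rhumb line: Δψ = -0.2687, q = Δφ/Δψ = 0.8681, d_rh = R√(Δφ²+q²Δλ²) = 8248.0 nmi
Excess = 8248.0 − 7055.7 = 1192.3 ≈ 1192 nmi

1192 nmi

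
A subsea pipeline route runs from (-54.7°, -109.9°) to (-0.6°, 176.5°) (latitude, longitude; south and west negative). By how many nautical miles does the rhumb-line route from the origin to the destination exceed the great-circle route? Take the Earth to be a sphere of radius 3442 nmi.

Great circle: cos σ = sin φ₁ sin φ₂ + cos φ₁ cos φ₂ cos Δλ,  σ = 1.3983 rad → d_gc = 4812.8 nmi
Rhumb line: Δψ = +1.1347, q = Δφ/Δψ = 0.8322, d_rh = R√(Δφ²+q²Δλ²) = 4909.2 nmi
Excess = 4909.2 − 4812.8 = 96.4 ≈ 96 nmi

96 nmi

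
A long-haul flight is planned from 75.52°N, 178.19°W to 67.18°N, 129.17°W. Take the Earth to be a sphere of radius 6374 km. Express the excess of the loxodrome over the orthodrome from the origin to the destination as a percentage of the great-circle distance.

2.8%

Great circle: σ = 0.2976 rad → d_gc = Rσ = 1896.9 km
Rhumb: Δφ = -0.1456, Δλ = +0.8556, Δψ = -0.4629, q = Δφ/Δψ = 0.3145 → d_rh = R√(Δφ²+q²Δλ²) = 1949.8 km
Excess = (1949.8 − 1896.9) / 1896.9 = 52.9 / 1896.9 = 2.79% ≈ 2.8%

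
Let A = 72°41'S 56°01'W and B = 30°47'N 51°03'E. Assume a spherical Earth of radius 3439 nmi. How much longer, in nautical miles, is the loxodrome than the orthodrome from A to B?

353 nmi

Great circle: cos σ = sin φ₁ sin φ₂ + cos φ₁ cos φ₂ cos Δλ,  σ = 2.1696 rad → d_gc = 7461.2 nmi
Rhumb line: Δψ = +2.4472, q = Δφ/Δψ = 0.7379, d_rh = R√(Δφ²+q²Δλ²) = 7813.8 nmi
Excess = 7813.8 − 7461.2 = 352.6 ≈ 353 nmi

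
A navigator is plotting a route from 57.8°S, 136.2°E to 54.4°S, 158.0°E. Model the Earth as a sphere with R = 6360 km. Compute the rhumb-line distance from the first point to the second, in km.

1400 km

Rhumb course C = atan2(Δλ, Δψ) with Δψ = ln[tan(π/4+φ₂/2)/tan(π/4+φ₁/2)] = +0.1065, Δλ = +0.3805 → C = 74.37°
d = R·|Δφ| / |cos C| = 6360·0.05934 / 0.26950 = 1400 km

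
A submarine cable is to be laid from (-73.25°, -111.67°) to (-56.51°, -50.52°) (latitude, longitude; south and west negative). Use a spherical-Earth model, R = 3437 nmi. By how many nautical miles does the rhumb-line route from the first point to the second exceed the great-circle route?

Great circle: cos σ = sin φ₁ sin φ₂ + cos φ₁ cos φ₂ cos Δλ,  σ = 0.5047 rad → d_gc = 1734.6 nmi
Rhumb line: Δψ = +0.7147, q = Δφ/Δψ = 0.4088, d_rh = R√(Δφ²+q²Δλ²) = 1804.7 nmi
Excess = 1804.7 − 1734.6 = 70.1 ≈ 70 nmi

70 nmi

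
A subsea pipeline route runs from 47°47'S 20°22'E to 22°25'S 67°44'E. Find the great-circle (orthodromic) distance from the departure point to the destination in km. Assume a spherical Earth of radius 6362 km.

Haversine: a = sin²(Δφ/2)+cos φ₁ cos φ₂ sin²(Δλ/2) = 0.14843;  σ = 2·atan2(√a,√(1−a))
σ = 45.321° → d = Rσ = 6362·0.79099 = 5032 km

5032 km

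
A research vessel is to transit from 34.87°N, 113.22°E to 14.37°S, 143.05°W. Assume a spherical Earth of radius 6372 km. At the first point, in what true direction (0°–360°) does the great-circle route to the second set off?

θ = atan2( sin Δλ·cos φ₂ ,  cos φ₁ sin φ₂ − sin φ₁ cos φ₂ cos Δλ )
  = atan2(+0.9410, -0.0722) = 94.39°

94.4°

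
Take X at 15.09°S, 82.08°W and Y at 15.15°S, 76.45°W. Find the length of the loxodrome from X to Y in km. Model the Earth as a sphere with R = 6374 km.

605 km

Δψ = ln[tan(π/4+φ₂/2)/tan(π/4+φ₁/2)] = -0.0011;  Δφ = -0.0010 rad,  Δλ = +0.0983 rad
q = Δφ/Δψ = 0.9654
d = R·√(Δφ² + q²Δλ²) = 6374·0.09487 = 605 km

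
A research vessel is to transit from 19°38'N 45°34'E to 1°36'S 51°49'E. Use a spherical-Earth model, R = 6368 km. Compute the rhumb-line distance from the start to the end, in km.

2456 km

Rhumb course C = atan2(Δλ, Δψ) with Δψ = ln[tan(π/4+φ₂/2)/tan(π/4+φ₁/2)] = -0.3775, Δλ = +0.1091 → C = 163.88°
d = R·|Δφ| / |cos C| = 6368·0.37059 / 0.96070 = 2456 km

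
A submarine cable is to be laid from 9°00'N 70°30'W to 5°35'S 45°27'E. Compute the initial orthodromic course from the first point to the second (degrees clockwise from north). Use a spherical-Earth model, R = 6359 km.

N = sin Δλ·cos φ₂ = +0.8949;  D = cos φ₁ sin φ₂ − sin φ₁ cos φ₂ cos Δλ = -0.0280
initial course = atan2(N, D) = 91.79°

91.8°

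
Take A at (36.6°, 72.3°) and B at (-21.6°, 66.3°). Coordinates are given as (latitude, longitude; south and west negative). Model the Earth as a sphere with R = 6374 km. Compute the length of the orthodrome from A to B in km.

6505 km

Haversine: a = sin²(Δφ/2)+cos φ₁ cos φ₂ sin²(Δλ/2) = 0.23857;  σ = 2·atan2(√a,√(1−a))
σ = 58.475° → d = Rσ = 6374·1.02059 = 6505 km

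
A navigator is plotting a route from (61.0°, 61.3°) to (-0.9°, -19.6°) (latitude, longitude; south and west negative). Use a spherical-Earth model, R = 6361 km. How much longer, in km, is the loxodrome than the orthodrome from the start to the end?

Great circle: cos σ = sin φ₁ sin φ₂ + cos φ₁ cos φ₂ cos Δλ,  σ = 1.5078 rad → d_gc = 9591.3 km
Rhumb line: Δψ = -1.3681, q = Δφ/Δψ = 0.7897, d_rh = R√(Δφ²+q²Δλ²) = 9875.7 km
Excess = 9875.7 − 9591.3 = 284.4 ≈ 284 km

284 km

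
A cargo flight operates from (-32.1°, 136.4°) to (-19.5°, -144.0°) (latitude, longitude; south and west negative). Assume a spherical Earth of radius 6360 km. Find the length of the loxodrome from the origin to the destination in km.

Δψ = ln[tan(π/4+φ₂/2)/tan(π/4+φ₁/2)] = +0.2450;  Δφ = +0.2199 rad,  Δλ = +1.3893 rad
q = Δφ/Δψ = 0.8977
d = R·√(Δφ² + q²Δλ²) = 6360·1.26633 = 8054 km

8054 km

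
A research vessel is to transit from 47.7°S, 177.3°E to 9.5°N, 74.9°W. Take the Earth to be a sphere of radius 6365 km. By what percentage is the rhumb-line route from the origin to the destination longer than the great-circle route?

2.9%

Great circle: σ = 1.9018 rad → d_gc = Rσ = 12104.9 km
Rhumb: Δφ = +0.9983, Δλ = +1.8815, Δψ = +1.1162, q = Δφ/Δψ = 0.8944 → d_rh = R√(Δφ²+q²Δλ²) = 12453.7 km
Excess = (12453.7 − 12104.9) / 12104.9 = 348.8 / 12104.9 = 2.88% ≈ 2.9%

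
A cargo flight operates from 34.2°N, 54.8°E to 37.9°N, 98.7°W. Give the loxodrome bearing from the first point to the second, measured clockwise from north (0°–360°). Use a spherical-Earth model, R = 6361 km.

Δψ = ln[tan(π/4+φ₂/2)/tan(π/4+φ₁/2)] = +0.0799
Δλ = -2.6791 rad (taken the short way round)
course = atan2(Δλ, Δψ) = 271.71°

271.7°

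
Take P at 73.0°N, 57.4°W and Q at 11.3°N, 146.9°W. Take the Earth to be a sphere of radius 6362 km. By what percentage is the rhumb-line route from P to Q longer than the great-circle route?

Great circle: σ = 1.3798 rad → d_gc = Rσ = 8778.0 km
Rhumb: Δφ = -1.0769, Δλ = -1.5621, Δψ = -1.7023, q = Δφ/Δψ = 0.6326 → d_rh = R√(Δφ²+q²Δλ²) = 9298.4 km
Excess = (9298.4 − 8778.0) / 8778.0 = 520.4 / 8778.0 = 5.93% ≈ 5.9%

5.9%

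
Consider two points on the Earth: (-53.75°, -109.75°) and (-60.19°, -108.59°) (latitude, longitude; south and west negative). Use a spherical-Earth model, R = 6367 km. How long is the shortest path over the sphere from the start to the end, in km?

cos σ = sin φ₁ sin φ₂ + cos φ₁ cos φ₂ cos Δλ
      = sin(-53.75°)sin(-60.19°) + cos(-53.75°)cos(-60.19°)cos(1.16°) = 0.9936
σ = 6.471° → d = Rσ = 6367·0.11294 = 719 km

719 km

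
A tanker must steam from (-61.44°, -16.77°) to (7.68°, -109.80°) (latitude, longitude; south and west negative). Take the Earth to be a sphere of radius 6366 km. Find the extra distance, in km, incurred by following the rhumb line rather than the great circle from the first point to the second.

397 km

Great circle: cos σ = sin φ₁ sin φ₂ + cos φ₁ cos φ₂ cos Δλ,  σ = 1.7137 rad → d_gc = 10909.4 km
Rhumb line: Δψ = +1.5028, q = Δφ/Δψ = 0.8027, d_rh = R√(Δφ²+q²Δλ²) = 11306.1 km
Excess = 11306.1 − 10909.4 = 396.7 ≈ 397 km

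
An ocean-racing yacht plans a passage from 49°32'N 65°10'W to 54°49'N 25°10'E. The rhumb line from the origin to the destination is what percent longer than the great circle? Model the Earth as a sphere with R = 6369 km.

7.5%

Great circle: σ = 0.9025 rad → d_gc = Rσ = 5748.2 km
Rhumb: Δφ = +0.0922, Δλ = +1.5766, Δψ = +0.1506, q = Δφ/Δψ = 0.6123 → d_rh = R√(Δφ²+q²Δλ²) = 6176.5 km
Excess = (6176.5 − 5748.2) / 5748.2 = 428.3 / 5748.2 = 7.451% ≈ 7.5%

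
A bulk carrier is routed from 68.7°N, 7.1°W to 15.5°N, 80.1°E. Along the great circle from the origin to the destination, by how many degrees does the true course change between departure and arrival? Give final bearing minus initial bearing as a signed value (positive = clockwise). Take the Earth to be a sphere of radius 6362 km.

+71.1°

Initial bearing θ₁ = atan2(sin Δλ cos φ₂, cos φ₁ sin φ₂ − sin φ₁ cos φ₂ cos Δλ) = 86.84°
Final bearing θ₂ = (initial bearing from the destination back to the start) + 180° = 157.89°
Δθ = θ₂ − θ₁ = +71.1°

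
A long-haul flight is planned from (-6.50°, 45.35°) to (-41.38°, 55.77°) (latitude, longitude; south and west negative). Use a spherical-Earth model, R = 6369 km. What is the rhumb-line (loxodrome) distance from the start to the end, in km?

4013 km

Δψ = ln[tan(π/4+φ₂/2)/tan(π/4+φ₁/2)] = -0.6810;  Δφ = -0.6088 rad,  Δλ = +0.1819 rad
q = Δφ/Δψ = 0.8940
d = R·√(Δφ² + q²Δλ²) = 6369·0.63011 = 4013 km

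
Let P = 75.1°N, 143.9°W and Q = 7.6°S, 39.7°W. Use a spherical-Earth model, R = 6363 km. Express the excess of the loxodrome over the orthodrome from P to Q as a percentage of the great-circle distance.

6.9%

Great circle: σ = 1.7623 rad → d_gc = Rσ = 11213.5 km
Rhumb: Δφ = -1.4434, Δλ = +1.8186, Δψ = -2.1674, q = Δφ/Δψ = 0.6660 → d_rh = R√(Δφ²+q²Δλ²) = 11989.2 km
Excess = (11989.2 − 11213.5) / 11213.5 = 775.7 / 11213.5 = 6.92% ≈ 6.9%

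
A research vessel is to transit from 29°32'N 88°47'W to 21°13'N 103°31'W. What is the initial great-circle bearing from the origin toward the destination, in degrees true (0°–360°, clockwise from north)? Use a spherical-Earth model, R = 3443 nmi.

241.3°

N = sin Δλ·cos φ₂ = -0.2371;  D = cos φ₁ sin φ₂ − sin φ₁ cos φ₂ cos Δλ = -0.1295
initial course = atan2(N, D) = 241.35°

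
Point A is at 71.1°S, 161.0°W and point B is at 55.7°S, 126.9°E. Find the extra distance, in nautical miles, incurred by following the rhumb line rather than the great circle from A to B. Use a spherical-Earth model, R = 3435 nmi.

111 nmi

Great circle: cos σ = sin φ₁ sin φ₂ + cos φ₁ cos φ₂ cos Δλ,  σ = 0.5778 rad → d_gc = 1984.8 nmi
Rhumb line: Δψ = +0.6174, q = Δφ/Δψ = 0.4354, d_rh = R√(Δφ²+q²Δλ²) = 2096.2 nmi
Excess = 2096.2 − 1984.8 = 111.4 ≈ 111 nmi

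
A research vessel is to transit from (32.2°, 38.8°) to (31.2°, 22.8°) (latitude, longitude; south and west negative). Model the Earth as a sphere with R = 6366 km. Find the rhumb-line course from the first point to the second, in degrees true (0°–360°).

Δψ = ln[tan(π/4+φ₂/2)/tan(π/4+φ₁/2)] = -0.0205
Δλ = -0.2793 rad (taken the short way round)
course = atan2(Δλ, Δψ) = 265.80°

265.8°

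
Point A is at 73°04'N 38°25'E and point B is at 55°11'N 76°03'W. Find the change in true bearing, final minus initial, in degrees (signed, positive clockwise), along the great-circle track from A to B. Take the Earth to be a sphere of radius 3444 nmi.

-109.5°

Initial bearing θ₁ = atan2(sin Δλ cos φ₂, cos φ₁ sin φ₂ − sin φ₁ cos φ₂ cos Δλ) = 311.84°
Final bearing θ₂ = (initial bearing from the destination back to the start) + 180° = 202.34°
Δθ = θ₂ − θ₁ = -109.5°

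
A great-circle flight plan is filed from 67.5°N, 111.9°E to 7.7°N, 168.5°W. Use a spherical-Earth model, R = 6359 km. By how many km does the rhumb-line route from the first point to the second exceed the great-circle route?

Great circle: cos σ = sin φ₁ sin φ₂ + cos φ₁ cos φ₂ cos Δλ,  σ = 1.3773 rad → d_gc = 8758.5 km
Rhumb line: Δψ = -1.4801, q = Δφ/Δψ = 0.7052, d_rh = R√(Δφ²+q²Δλ²) = 9102.7 km
Excess = 9102.7 − 8758.5 = 344.2 ≈ 344 km

344 km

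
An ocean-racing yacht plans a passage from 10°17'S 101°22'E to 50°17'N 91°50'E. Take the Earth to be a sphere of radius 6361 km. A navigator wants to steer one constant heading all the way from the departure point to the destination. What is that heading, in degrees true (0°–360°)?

Δψ = ln[tan(π/4+φ₂/2)/tan(π/4+φ₁/2)] = +1.1988
Δλ = -0.1664 rad (taken the short way round)
course = atan2(Δλ, Δψ) = 352.10°

352.1°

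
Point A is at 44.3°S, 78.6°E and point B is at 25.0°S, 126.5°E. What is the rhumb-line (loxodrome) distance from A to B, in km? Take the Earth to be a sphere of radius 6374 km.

4845 km

Rhumb course C = atan2(Δλ, Δψ) with Δψ = ln[tan(π/4+φ₂/2)/tan(π/4+φ₁/2)] = +0.4133, Δλ = +0.8360 → C = 63.69°
d = R·|Δφ| / |cos C| = 6374·0.33685 / 0.44319 = 4845 km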